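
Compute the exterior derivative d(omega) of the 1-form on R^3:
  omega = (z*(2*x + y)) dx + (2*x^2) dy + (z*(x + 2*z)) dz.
d(omega) = (4*x - z) dx ∧ dy + (-2*x - y + z) dx ∧ dz

For a 1-form omega = sum_i f_i dx_i, the exterior derivative is
  d(omega) = sum_{i < j} (∂f_j/∂x_i - ∂f_i/∂x_j) dx_i ∧ dx_j.
  coefficient of dx ∧ dy: ∂f_2/∂x - ∂f_1/∂y = ∂(2*x^2)/∂x - ∂(z*(2*x + y))/∂y = 4*x - z
  coefficient of dx ∧ dz: ∂f_3/∂x - ∂f_1/∂z = ∂(z*(x + 2*z))/∂x - ∂(z*(2*x + y))/∂z = -2*x - y + z
Assembling: d(omega) = (4*x - z) dx ∧ dy + (-2*x - y + z) dx ∧ dz.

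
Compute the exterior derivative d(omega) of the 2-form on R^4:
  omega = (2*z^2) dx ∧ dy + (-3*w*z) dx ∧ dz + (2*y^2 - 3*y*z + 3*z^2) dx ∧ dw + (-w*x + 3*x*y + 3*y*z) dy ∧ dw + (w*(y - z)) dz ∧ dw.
d(omega) = (4*z) dx ∧ dy ∧ dz + (3*y - 9*z) dx ∧ dz ∧ dw + (-w - y + 3*z) dx ∧ dy ∧ dw + (w - 3*y) dy ∧ dz ∧ dw

For a 2-form omega = sum_{i<j} g_{ij} dx_i ∧ dx_j, the exterior derivative is
  d(omega) = sum_{i<j} d(g_{ij}) ∧ dx_i ∧ dx_j = sum_{i<j, k} (∂g_{ij}/∂x_k) dx_k ∧ dx_i ∧ dx_j.
Expand each term, using dx_k ∧ dx_i ∧ dx_j = sgn(permutation) dx_{(a)} ∧ dx_{(b)} ∧ dx_{(c)} with (a < b < c) sorted:
  d(2*z^2) includes (∂/∂z)(2*z^2) dz = (4*z) dz, which multiplied by dx ∧ dy gives (4*z) dx ∧ dy ∧ dz
  d(-3*w*z) includes (∂/∂w)(-3*w*z) dw = (-3*z) dw, which multiplied by dx ∧ dz gives (-3*z) dx ∧ dz ∧ dw
  d(2*y^2 - 3*y*z + 3*z^2) includes (∂/∂y)(2*y^2 - 3*y*z + 3*z^2) dy = (4*y - 3*z) dy, which multiplied by dx ∧ dw gives (-4*y + 3*z) dx ∧ dy ∧ dw
  d(2*y^2 - 3*y*z + 3*z^2) includes (∂/∂z)(2*y^2 - 3*y*z + 3*z^2) dz = (-3*y + 6*z) dz, which multiplied by dx ∧ dw gives (3*y - 6*z) dx ∧ dz ∧ dw
  d(-w*x + 3*x*y + 3*y*z) includes (∂/∂x)(-w*x + 3*x*y + 3*y*z) dx = (-w + 3*y) dx, which multiplied by dy ∧ dw gives (-w + 3*y) dx ∧ dy ∧ dw
  d(-w*x + 3*x*y + 3*y*z) includes (∂/∂z)(-w*x + 3*x*y + 3*y*z) dz = (3*y) dz, which multiplied by dy ∧ dw gives (-3*y) dy ∧ dz ∧ dw
  d(w*(y - z)) includes (∂/∂y)(w*(y - z)) dy = (w) dy, which multiplied by dz ∧ dw gives (w) dy ∧ dz ∧ dw
Collecting like 3-forms: d(omega) = (4*z) dx ∧ dy ∧ dz + (3*y - 9*z) dx ∧ dz ∧ dw + (-w - y + 3*z) dx ∧ dy ∧ dw + (w - 3*y) dy ∧ dz ∧ dw.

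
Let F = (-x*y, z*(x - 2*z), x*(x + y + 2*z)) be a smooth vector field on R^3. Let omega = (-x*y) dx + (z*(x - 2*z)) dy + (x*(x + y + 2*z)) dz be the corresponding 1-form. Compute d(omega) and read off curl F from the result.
d(omega) = (4*z) dy ∧ dz + (-2*x - y - 2*z) dz ∧ dx + (x + z) dx ∧ dy; curl F = (4*z, -2*x - y - 2*z, x + z)

d omega = sum_{i<j} (∂f_j/∂x_i - ∂f_i/∂x_j) dx_i ∧ dx_j. Under the identification (dy ∧ dz, dz ∧ dx, dx ∧ dy) ↔ (e_x, e_y, e_z), the coefficients are exactly the components of curl F. Compute:
  ∂R/∂y - ∂Q/∂z = (x) - (x - 4*z) = 4*z
  ∂P/∂z - ∂R/∂x = (0) - (2*x + y + 2*z) = -2*x - y - 2*z
  ∂Q/∂x - ∂P/∂y = (z) - (-x) = x + z.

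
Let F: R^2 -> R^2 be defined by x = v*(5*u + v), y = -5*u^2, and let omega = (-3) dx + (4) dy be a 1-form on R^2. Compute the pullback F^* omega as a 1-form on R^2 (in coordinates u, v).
F^* omega = (-40*u - 15*v) du + (-15*u - 6*v) dv

Using F^*(f dg) = (f ∘ F) d(g ∘ F), substitute each coordinate x_i by F_i(u, v) in f_i, and replace dx_i by d F_i = (∂F_i/∂u) du + (∂F_i/∂v) dv.
  For the x component: f_1(F) = -3; d F_1 = (5*v) du + (5*u + 2*v) dv
  For the y component: f_2(F) = 4; d F_2 = (-10*u) du + (0) dv
Combining and collecting du, dv coefficients:
  coeff of du: -40*u - 15*v
  coeff of dv: -15*u - 6*v
F^* omega = (-40*u - 15*v) du + (-15*u - 6*v) dv.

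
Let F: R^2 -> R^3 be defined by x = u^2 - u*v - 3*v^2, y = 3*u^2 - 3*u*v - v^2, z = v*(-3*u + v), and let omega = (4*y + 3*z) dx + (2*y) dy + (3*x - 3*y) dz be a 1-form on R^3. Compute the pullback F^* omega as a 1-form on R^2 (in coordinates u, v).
F^* omega = (60*u^3 - 90*u^2*v + 7*u*v^2 + 25*v^3) du + (-12*u^3 - 75*u^2*v + 175*u*v^2 - 2*v^3) dv

Using F^*(f dg) = (f ∘ F) d(g ∘ F), substitute each coordinate x_i by F_i(u, v) in f_i, and replace dx_i by d F_i = (∂F_i/∂u) du + (∂F_i/∂v) dv.
  For the x component: f_1(F) = 12*u^2 - 21*u*v - v^2; d F_1 = (2*u - v) du + (-u - 6*v) dv
  For the y component: f_2(F) = 6*u^2 - 6*u*v - 2*v^2; d F_2 = (6*u - 3*v) du + (-3*u - 2*v) dv
  For the z component: f_3(F) = -6*u^2 + 6*u*v - 6*v^2; d F_3 = (-3*v) du + (-3*u + 2*v) dv
Combining and collecting du, dv coefficients:
  coeff of du: 60*u^3 - 90*u^2*v + 7*u*v^2 + 25*v^3
  coeff of dv: -12*u^3 - 75*u^2*v + 175*u*v^2 - 2*v^3
F^* omega = (60*u^3 - 90*u^2*v + 7*u*v^2 + 25*v^3) du + (-12*u^3 - 75*u^2*v + 175*u*v^2 - 2*v^3) dv.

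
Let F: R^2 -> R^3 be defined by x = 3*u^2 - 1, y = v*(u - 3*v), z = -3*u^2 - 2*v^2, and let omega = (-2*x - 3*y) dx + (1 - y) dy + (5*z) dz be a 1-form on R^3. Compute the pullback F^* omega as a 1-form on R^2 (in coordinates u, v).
F^* omega = (54*u^3 - 18*u^2*v + 113*u*v^2 + 12*u + 3*v^3 + v) du + (59*u^2*v + 9*u*v^2 + u + 22*v^3 - 6*v) dv

Using F^*(f dg) = (f ∘ F) d(g ∘ F), substitute each coordinate x_i by F_i(u, v) in f_i, and replace dx_i by d F_i = (∂F_i/∂u) du + (∂F_i/∂v) dv.
  For the x component: f_1(F) = -6*u^2 - 3*u*v + 9*v^2 + 2; d F_1 = (6*u) du + (0) dv
  For the y component: f_2(F) = -u*v + 3*v^2 + 1; d F_2 = (v) du + (u - 6*v) dv
  For the z component: f_3(F) = -15*u^2 - 10*v^2; d F_3 = (-6*u) du + (-4*v) dv
Combining and collecting du, dv coefficients:
  coeff of du: 54*u^3 - 18*u^2*v + 113*u*v^2 + 12*u + 3*v^3 + v
  coeff of dv: 59*u^2*v + 9*u*v^2 + u + 22*v^3 - 6*v
F^* omega = (54*u^3 - 18*u^2*v + 113*u*v^2 + 12*u + 3*v^3 + v) du + (59*u^2*v + 9*u*v^2 + u + 22*v^3 - 6*v) dv.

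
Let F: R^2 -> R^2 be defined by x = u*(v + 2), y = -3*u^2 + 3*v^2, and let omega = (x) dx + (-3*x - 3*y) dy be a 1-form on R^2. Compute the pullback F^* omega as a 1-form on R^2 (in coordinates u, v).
F^* omega = (u*(-54*u^2 + 18*u*v + 36*u + 55*v^2 + 4*v + 4)) du + (55*u^2*v + 2*u^2 - 18*u*v^2 - 36*u*v - 54*v^3) dv

Using F^*(f dg) = (f ∘ F) d(g ∘ F), substitute each coordinate x_i by F_i(u, v) in f_i, and replace dx_i by d F_i = (∂F_i/∂u) du + (∂F_i/∂v) dv.
  For the x component: f_1(F) = u*(v + 2); d F_1 = (v + 2) du + (u) dv
  For the y component: f_2(F) = 9*u^2 - 3*u*v - 6*u - 9*v^2; d F_2 = (-6*u) du + (6*v) dv
Combining and collecting du, dv coefficients:
  coeff of du: u*(-54*u^2 + 18*u*v + 36*u + 55*v^2 + 4*v + 4)
  coeff of dv: 55*u^2*v + 2*u^2 - 18*u*v^2 - 36*u*v - 54*v^3
F^* omega = (u*(-54*u^2 + 18*u*v + 36*u + 55*v^2 + 4*v + 4)) du + (55*u^2*v + 2*u^2 - 18*u*v^2 - 36*u*v - 54*v^3) dv.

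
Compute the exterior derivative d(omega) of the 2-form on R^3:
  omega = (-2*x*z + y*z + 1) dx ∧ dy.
d(omega) = (-2*x + y) dx ∧ dy ∧ dz

For a 2-form omega = sum_{i<j} g_{ij} dx_i ∧ dx_j, the exterior derivative is
  d(omega) = sum_{i<j} d(g_{ij}) ∧ dx_i ∧ dx_j = sum_{i<j, k} (∂g_{ij}/∂x_k) dx_k ∧ dx_i ∧ dx_j.
Expand each term, using dx_k ∧ dx_i ∧ dx_j = sgn(permutation) dx_{(a)} ∧ dx_{(b)} ∧ dx_{(c)} with (a < b < c) sorted:
  d(-2*x*z + y*z + 1) includes (∂/∂z)(-2*x*z + y*z + 1) dz = (-2*x + y) dz, which multiplied by dx ∧ dy gives (-2*x + y) dx ∧ dy ∧ dz
Collecting like 3-forms: d(omega) = (-2*x + y) dx ∧ dy ∧ dz.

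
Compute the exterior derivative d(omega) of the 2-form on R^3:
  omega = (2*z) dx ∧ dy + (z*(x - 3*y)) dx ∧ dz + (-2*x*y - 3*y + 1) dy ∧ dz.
d(omega) = (-2*y + 3*z + 2) dx ∧ dy ∧ dz

For a 2-form omega = sum_{i<j} g_{ij} dx_i ∧ dx_j, the exterior derivative is
  d(omega) = sum_{i<j} d(g_{ij}) ∧ dx_i ∧ dx_j = sum_{i<j, k} (∂g_{ij}/∂x_k) dx_k ∧ dx_i ∧ dx_j.
Expand each term, using dx_k ∧ dx_i ∧ dx_j = sgn(permutation) dx_{(a)} ∧ dx_{(b)} ∧ dx_{(c)} with (a < b < c) sorted:
  d(2*z) includes (∂/∂z)(2*z) dz = (2) dz, which multiplied by dx ∧ dy gives (2) dx ∧ dy ∧ dz
  d(z*(x - 3*y)) includes (∂/∂y)(z*(x - 3*y)) dy = (-3*z) dy, which multiplied by dx ∧ dz gives (3*z) dx ∧ dy ∧ dz
  d(-2*x*y - 3*y + 1) includes (∂/∂x)(-2*x*y - 3*y + 1) dx = (-2*y) dx, which multiplied by dy ∧ dz gives (-2*y) dx ∧ dy ∧ dz
Collecting like 3-forms: d(omega) = (-2*y + 3*z + 2) dx ∧ dy ∧ dz.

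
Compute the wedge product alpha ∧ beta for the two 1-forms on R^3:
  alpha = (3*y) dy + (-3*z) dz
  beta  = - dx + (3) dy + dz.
alpha ∧ beta = (3*y) dx ∧ dy + (3*y + 9*z) dy ∧ dz + (-3*z) dx ∧ dz

Distribute the wedge, using dx_i ∧ dx_j = -dx_j ∧ dx_i and dx_i ∧ dx_i = 0. For each pair (i, j) with i < j, the coefficient of dx_i ∧ dx_j in alpha ∧ beta is (alpha_i * beta_j - alpha_j * beta_i). Collecting: alpha ∧ beta = (3*y) dx ∧ dy + (3*y + 9*z) dy ∧ dz + (-3*z) dx ∧ dz.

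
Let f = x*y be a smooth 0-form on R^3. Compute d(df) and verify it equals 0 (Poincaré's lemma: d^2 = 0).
d(df) = 0

Step 1: df = sum_i (∂f/∂x_i) dx_i = (y) dx + (x) dy + (0) dz.
Step 2: Apply d again. Using the 1-form formula, the coefficient of dx ∧ dy in d(df) is ∂^2 f/∂x ∂y - ∂^2 f/∂y ∂x = (1) - (1) = 0 (equality of mixed partials for smooth f).
Similarly for dx ∧ dz and dy ∧ dz — all coefficients vanish. So d(df) = 0.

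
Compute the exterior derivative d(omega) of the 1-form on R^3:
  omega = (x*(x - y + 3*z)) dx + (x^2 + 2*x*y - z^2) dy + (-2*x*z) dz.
d(omega) = (3*x + 2*y) dx ∧ dy + (-3*x - 2*z) dx ∧ dz + (2*z) dy ∧ dz

For a 1-form omega = sum_i f_i dx_i, the exterior derivative is
  d(omega) = sum_{i < j} (∂f_j/∂x_i - ∂f_i/∂x_j) dx_i ∧ dx_j.
  coefficient of dx ∧ dy: ∂f_2/∂x - ∂f_1/∂y = ∂(x^2 + 2*x*y - z^2)/∂x - ∂(x*(x - y + 3*z))/∂y = 3*x + 2*y
  coefficient of dx ∧ dz: ∂f_3/∂x - ∂f_1/∂z = ∂(-2*x*z)/∂x - ∂(x*(x - y + 3*z))/∂z = -3*x - 2*z
  coefficient of dy ∧ dz: ∂f_3/∂y - ∂f_2/∂z = ∂(-2*x*z)/∂y - ∂(x^2 + 2*x*y - z^2)/∂z = 2*z
Assembling: d(omega) = (3*x + 2*y) dx ∧ dy + (-3*x - 2*z) dx ∧ dz + (2*z) dy ∧ dz.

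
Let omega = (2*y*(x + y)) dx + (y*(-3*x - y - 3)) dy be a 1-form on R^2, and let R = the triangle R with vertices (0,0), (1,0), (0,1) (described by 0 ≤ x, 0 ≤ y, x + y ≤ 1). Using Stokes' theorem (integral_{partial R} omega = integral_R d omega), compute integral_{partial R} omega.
integral_(partial R) omega = -3/2

Stokes: integral_partial_R omega = integral_R d omega with d omega = (∂Q/∂x - ∂P/∂y) dx ∧ dy.
  ∂Q/∂x = -3*y
  ∂P/∂y = 2*x + 4*y
  integrand = ∂Q/∂x - ∂P/∂y = -2*x - 7*y.
Integrating over R: integral_0^1 integral_0^{1-x} (-2*x - 7*y) dy dx = -3/2.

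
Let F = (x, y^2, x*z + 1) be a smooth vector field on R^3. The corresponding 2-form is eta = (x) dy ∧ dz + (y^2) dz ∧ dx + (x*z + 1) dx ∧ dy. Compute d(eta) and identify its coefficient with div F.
d(eta) = (x + 2*y + 1) dx ∧ dy ∧ dz; div F = x + 2*y + 1

For a 2-form in R^3 of the form above, applying d gives a 3-form with coefficient ∂P/∂x + ∂Q/∂y + ∂R/∂z:
  ∂P/∂x = 1
  ∂Q/∂y = 2*y
  ∂R/∂z = x
Sum = x + 2*y + 1, which is exactly div F.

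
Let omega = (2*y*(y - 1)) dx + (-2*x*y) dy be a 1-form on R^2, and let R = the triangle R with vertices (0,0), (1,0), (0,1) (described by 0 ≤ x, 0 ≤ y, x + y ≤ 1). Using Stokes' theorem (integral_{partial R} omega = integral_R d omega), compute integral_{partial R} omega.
integral_(partial R) omega = 0

Stokes: integral_partial_R omega = integral_R d omega with d omega = (∂Q/∂x - ∂P/∂y) dx ∧ dy.
  ∂Q/∂x = -2*y
  ∂P/∂y = 4*y - 2
  integrand = ∂Q/∂x - ∂P/∂y = 2 - 6*y.
Integrating over R: integral_0^1 integral_0^{1-x} (2 - 6*y) dy dx = 0.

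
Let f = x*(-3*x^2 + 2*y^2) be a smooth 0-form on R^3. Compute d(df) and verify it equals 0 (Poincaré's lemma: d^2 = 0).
d(df) = 0

Step 1: df = sum_i (∂f/∂x_i) dx_i = (-9*x^2 + 2*y^2) dx + (4*x*y) dy + (0) dz.
Step 2: Apply d again. Using the 1-form formula, the coefficient of dx ∧ dy in d(df) is ∂^2 f/∂x ∂y - ∂^2 f/∂y ∂x = (4*y) - (4*y) = 0 (equality of mixed partials for smooth f).
Similarly for dx ∧ dz and dy ∧ dz — all coefficients vanish. So d(df) = 0.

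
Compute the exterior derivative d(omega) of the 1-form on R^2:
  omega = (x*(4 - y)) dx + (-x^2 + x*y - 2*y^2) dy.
d(omega) = (-x + y) dx ∧ dy

For a 1-form omega = sum_i f_i dx_i, the exterior derivative is
  d(omega) = sum_{i < j} (∂f_j/∂x_i - ∂f_i/∂x_j) dx_i ∧ dx_j.
  coefficient of dx ∧ dy: ∂f_2/∂x - ∂f_1/∂y = ∂(-x^2 + x*y - 2*y^2)/∂x - ∂(x*(4 - y))/∂y = -x + y
Assembling: d(omega) = (-x + y) dx ∧ dy.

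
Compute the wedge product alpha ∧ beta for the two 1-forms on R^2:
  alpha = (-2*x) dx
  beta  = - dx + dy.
alpha ∧ beta = (-2*x) dx ∧ dy

Distribute the wedge, using dx_i ∧ dx_j = -dx_j ∧ dx_i and dx_i ∧ dx_i = 0. For each pair (i, j) with i < j, the coefficient of dx_i ∧ dx_j in alpha ∧ beta is (alpha_i * beta_j - alpha_j * beta_i). Collecting: alpha ∧ beta = (-2*x) dx ∧ dy.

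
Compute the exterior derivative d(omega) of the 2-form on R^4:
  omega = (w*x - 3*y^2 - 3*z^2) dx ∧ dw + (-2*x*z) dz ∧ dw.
d(omega) = (6*y) dx ∧ dy ∧ dw + (4*z) dx ∧ dz ∧ dw

For a 2-form omega = sum_{i<j} g_{ij} dx_i ∧ dx_j, the exterior derivative is
  d(omega) = sum_{i<j} d(g_{ij}) ∧ dx_i ∧ dx_j = sum_{i<j, k} (∂g_{ij}/∂x_k) dx_k ∧ dx_i ∧ dx_j.
Expand each term, using dx_k ∧ dx_i ∧ dx_j = sgn(permutation) dx_{(a)} ∧ dx_{(b)} ∧ dx_{(c)} with (a < b < c) sorted:
  d(w*x - 3*y^2 - 3*z^2) includes (∂/∂y)(w*x - 3*y^2 - 3*z^2) dy = (-6*y) dy, which multiplied by dx ∧ dw gives (6*y) dx ∧ dy ∧ dw
  d(w*x - 3*y^2 - 3*z^2) includes (∂/∂z)(w*x - 3*y^2 - 3*z^2) dz = (-6*z) dz, which multiplied by dx ∧ dw gives (6*z) dx ∧ dz ∧ dw
  d(-2*x*z) includes (∂/∂x)(-2*x*z) dx = (-2*z) dx, which multiplied by dz ∧ dw gives (-2*z) dx ∧ dz ∧ dw
Collecting like 3-forms: d(omega) = (6*y) dx ∧ dy ∧ dw + (4*z) dx ∧ dz ∧ dw.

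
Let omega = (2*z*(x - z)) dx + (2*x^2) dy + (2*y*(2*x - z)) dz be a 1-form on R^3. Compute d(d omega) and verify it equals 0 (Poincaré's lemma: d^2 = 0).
d(d omega) = 0

Step 1: d omega = sum_{i<j} (∂f_j/∂x_i - ∂f_i/∂x_j) dx_i ∧ dx_j:
  coeff of dx ∧ dy: 4*x
  coeff of dx ∧ dz: -2*x + 4*y + 4*z
  coeff of dy ∧ dz: 4*x - 2*z
Step 2: Apply d again to each 2-form coefficient. The only possible 3-form in R^3 is dx ∧ dy ∧ dz, with coefficient
  ∂(coeff of dy∧dz)/∂x - ∂(coeff of dx∧dz)/∂y + ∂(coeff of dx∧dy)/∂z
  = ∂/∂x (4*x - 2*z) - ∂/∂y (-2*x + 4*y + 4*z) + ∂/∂z (4*x).
Each of these terms simplifies to sums of mixed partials that cancel in pairs. The result is 0 (by equality of mixed partials for smooth functions — Schwarz / Clairaut).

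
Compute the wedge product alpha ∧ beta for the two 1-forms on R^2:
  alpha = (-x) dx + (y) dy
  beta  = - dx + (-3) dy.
alpha ∧ beta = (3*x + y) dx ∧ dy

Distribute the wedge, using dx_i ∧ dx_j = -dx_j ∧ dx_i and dx_i ∧ dx_i = 0. For each pair (i, j) with i < j, the coefficient of dx_i ∧ dx_j in alpha ∧ beta is (alpha_i * beta_j - alpha_j * beta_i). Collecting: alpha ∧ beta = (3*x + y) dx ∧ dy.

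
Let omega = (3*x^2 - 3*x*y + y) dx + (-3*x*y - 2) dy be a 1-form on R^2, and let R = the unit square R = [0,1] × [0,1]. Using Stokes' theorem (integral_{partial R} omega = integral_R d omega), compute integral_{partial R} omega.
integral_(partial R) omega = -1

Stokes: integral_partial_R omega = integral_R d omega with d omega = (∂Q/∂x - ∂P/∂y) dx ∧ dy.
  ∂Q/∂x = -3*y
  ∂P/∂y = 1 - 3*x
  integrand = ∂Q/∂x - ∂P/∂y = 3*x - 3*y - 1.
Integrating over R: integral_0^1 integral_0^1 (3*x - 3*y - 1) dx dy = -1.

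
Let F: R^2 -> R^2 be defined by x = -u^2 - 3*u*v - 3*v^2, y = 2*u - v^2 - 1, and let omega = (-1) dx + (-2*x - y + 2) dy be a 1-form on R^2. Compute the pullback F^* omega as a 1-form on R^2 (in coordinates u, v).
F^* omega = (4*u^2 + 12*u*v - 2*u + 14*v^2 + 3*v + 6) du + (-4*u^2*v - 12*u*v^2 + 4*u*v + 3*u - 14*v^3) dv

Using F^*(f dg) = (f ∘ F) d(g ∘ F), substitute each coordinate x_i by F_i(u, v) in f_i, and replace dx_i by d F_i = (∂F_i/∂u) du + (∂F_i/∂v) dv.
  For the x component: f_1(F) = -1; d F_1 = (-2*u - 3*v) du + (-3*u - 6*v) dv
  For the y component: f_2(F) = 2*u^2 + 6*u*v - 2*u + 7*v^2 + 3; d F_2 = (2) du + (-2*v) dv
Combining and collecting du, dv coefficients:
  coeff of du: 4*u^2 + 12*u*v - 2*u + 14*v^2 + 3*v + 6
  coeff of dv: -4*u^2*v - 12*u*v^2 + 4*u*v + 3*u - 14*v^3
F^* omega = (4*u^2 + 12*u*v - 2*u + 14*v^2 + 3*v + 6) du + (-4*u^2*v - 12*u*v^2 + 4*u*v + 3*u - 14*v^3) dv.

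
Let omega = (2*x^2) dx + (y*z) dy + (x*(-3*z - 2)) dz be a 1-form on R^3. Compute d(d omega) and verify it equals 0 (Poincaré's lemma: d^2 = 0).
d(d omega) = 0

Step 1: d omega = sum_{i<j} (∂f_j/∂x_i - ∂f_i/∂x_j) dx_i ∧ dx_j:
  coeff of dx ∧ dy: 0
  coeff of dx ∧ dz: -3*z - 2
  coeff of dy ∧ dz: -y
Step 2: Apply d again to each 2-form coefficient. The only possible 3-form in R^3 is dx ∧ dy ∧ dz, with coefficient
  ∂(coeff of dy∧dz)/∂x - ∂(coeff of dx∧dz)/∂y + ∂(coeff of dx∧dy)/∂z
  = ∂/∂x (-y) - ∂/∂y (-3*z - 2) + ∂/∂z (0).
Each of these terms simplifies to sums of mixed partials that cancel in pairs. The result is 0 (by equality of mixed partials for smooth functions — Schwarz / Clairaut).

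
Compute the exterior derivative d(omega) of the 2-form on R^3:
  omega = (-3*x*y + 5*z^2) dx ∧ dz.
d(omega) = (3*x) dx ∧ dy ∧ dz

For a 2-form omega = sum_{i<j} g_{ij} dx_i ∧ dx_j, the exterior derivative is
  d(omega) = sum_{i<j} d(g_{ij}) ∧ dx_i ∧ dx_j = sum_{i<j, k} (∂g_{ij}/∂x_k) dx_k ∧ dx_i ∧ dx_j.
Expand each term, using dx_k ∧ dx_i ∧ dx_j = sgn(permutation) dx_{(a)} ∧ dx_{(b)} ∧ dx_{(c)} with (a < b < c) sorted:
  d(-3*x*y + 5*z^2) includes (∂/∂y)(-3*x*y + 5*z^2) dy = (-3*x) dy, which multiplied by dx ∧ dz gives (3*x) dx ∧ dy ∧ dz
Collecting like 3-forms: d(omega) = (3*x) dx ∧ dy ∧ dz.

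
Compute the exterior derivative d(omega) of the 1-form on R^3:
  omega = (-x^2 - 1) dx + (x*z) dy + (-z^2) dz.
d(omega) = (z) dx ∧ dy + (-x) dy ∧ dz

For a 1-form omega = sum_i f_i dx_i, the exterior derivative is
  d(omega) = sum_{i < j} (∂f_j/∂x_i - ∂f_i/∂x_j) dx_i ∧ dx_j.
  coefficient of dx ∧ dy: ∂f_2/∂x - ∂f_1/∂y = ∂(x*z)/∂x - ∂(-x^2 - 1)/∂y = z
  coefficient of dy ∧ dz: ∂f_3/∂y - ∂f_2/∂z = ∂(-z^2)/∂y - ∂(x*z)/∂z = -x
Assembling: d(omega) = (z) dx ∧ dy + (-x) dy ∧ dz.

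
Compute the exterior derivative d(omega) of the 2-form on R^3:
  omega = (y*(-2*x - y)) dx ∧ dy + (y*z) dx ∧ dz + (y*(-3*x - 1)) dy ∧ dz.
d(omega) = (-3*y - z) dx ∧ dy ∧ dz

For a 2-form omega = sum_{i<j} g_{ij} dx_i ∧ dx_j, the exterior derivative is
  d(omega) = sum_{i<j} d(g_{ij}) ∧ dx_i ∧ dx_j = sum_{i<j, k} (∂g_{ij}/∂x_k) dx_k ∧ dx_i ∧ dx_j.
Expand each term, using dx_k ∧ dx_i ∧ dx_j = sgn(permutation) dx_{(a)} ∧ dx_{(b)} ∧ dx_{(c)} with (a < b < c) sorted:
  d(y*z) includes (∂/∂y)(y*z) dy = (z) dy, which multiplied by dx ∧ dz gives (-z) dx ∧ dy ∧ dz
  d(y*(-3*x - 1)) includes (∂/∂x)(y*(-3*x - 1)) dx = (-3*y) dx, which multiplied by dy ∧ dz gives (-3*y) dx ∧ dy ∧ dz
Collecting like 3-forms: d(omega) = (-3*y - z) dx ∧ dy ∧ dz.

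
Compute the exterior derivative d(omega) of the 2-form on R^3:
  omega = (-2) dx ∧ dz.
d(omega) = 0

For a 2-form omega = sum_{i<j} g_{ij} dx_i ∧ dx_j, the exterior derivative is
  d(omega) = sum_{i<j} d(g_{ij}) ∧ dx_i ∧ dx_j = sum_{i<j, k} (∂g_{ij}/∂x_k) dx_k ∧ dx_i ∧ dx_j.
Expand each term, using dx_k ∧ dx_i ∧ dx_j = sgn(permutation) dx_{(a)} ∧ dx_{(b)} ∧ dx_{(c)} with (a < b < c) sorted:

Collecting like 3-forms: d(omega) = 0.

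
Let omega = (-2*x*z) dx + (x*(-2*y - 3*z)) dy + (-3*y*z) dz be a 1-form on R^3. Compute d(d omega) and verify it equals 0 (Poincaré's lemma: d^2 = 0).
d(d omega) = 0

Step 1: d omega = sum_{i<j} (∂f_j/∂x_i - ∂f_i/∂x_j) dx_i ∧ dx_j:
  coeff of dx ∧ dy: -2*y - 3*z
  coeff of dx ∧ dz: 2*x
  coeff of dy ∧ dz: 3*x - 3*z
Step 2: Apply d again to each 2-form coefficient. The only possible 3-form in R^3 is dx ∧ dy ∧ dz, with coefficient
  ∂(coeff of dy∧dz)/∂x - ∂(coeff of dx∧dz)/∂y + ∂(coeff of dx∧dy)/∂z
  = ∂/∂x (3*x - 3*z) - ∂/∂y (2*x) + ∂/∂z (-2*y - 3*z).
Each of these terms simplifies to sums of mixed partials that cancel in pairs. The result is 0 (by equality of mixed partials for smooth functions — Schwarz / Clairaut).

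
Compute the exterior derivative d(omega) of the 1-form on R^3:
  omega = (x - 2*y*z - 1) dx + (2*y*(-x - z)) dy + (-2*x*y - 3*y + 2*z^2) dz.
d(omega) = (-2*y + 2*z) dx ∧ dy + (-2*x + 2*y - 3) dy ∧ dz

For a 1-form omega = sum_i f_i dx_i, the exterior derivative is
  d(omega) = sum_{i < j} (∂f_j/∂x_i - ∂f_i/∂x_j) dx_i ∧ dx_j.
  coefficient of dx ∧ dy: ∂f_2/∂x - ∂f_1/∂y = ∂(2*y*(-x - z))/∂x - ∂(x - 2*y*z - 1)/∂y = -2*y + 2*z
  coefficient of dy ∧ dz: ∂f_3/∂y - ∂f_2/∂z = ∂(-2*x*y - 3*y + 2*z^2)/∂y - ∂(2*y*(-x - z))/∂z = -2*x + 2*y - 3
Assembling: d(omega) = (-2*y + 2*z) dx ∧ dy + (-2*x + 2*y - 3) dy ∧ dz.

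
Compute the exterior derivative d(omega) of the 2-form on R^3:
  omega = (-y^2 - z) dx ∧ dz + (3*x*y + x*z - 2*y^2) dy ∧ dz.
d(omega) = (5*y + z) dx ∧ dy ∧ dz

For a 2-form omega = sum_{i<j} g_{ij} dx_i ∧ dx_j, the exterior derivative is
  d(omega) = sum_{i<j} d(g_{ij}) ∧ dx_i ∧ dx_j = sum_{i<j, k} (∂g_{ij}/∂x_k) dx_k ∧ dx_i ∧ dx_j.
Expand each term, using dx_k ∧ dx_i ∧ dx_j = sgn(permutation) dx_{(a)} ∧ dx_{(b)} ∧ dx_{(c)} with (a < b < c) sorted:
  d(-y^2 - z) includes (∂/∂y)(-y^2 - z) dy = (-2*y) dy, which multiplied by dx ∧ dz gives (2*y) dx ∧ dy ∧ dz
  d(3*x*y + x*z - 2*y^2) includes (∂/∂x)(3*x*y + x*z - 2*y^2) dx = (3*y + z) dx, which multiplied by dy ∧ dz gives (3*y + z) dx ∧ dy ∧ dz
Collecting like 3-forms: d(omega) = (5*y + z) dx ∧ dy ∧ dz.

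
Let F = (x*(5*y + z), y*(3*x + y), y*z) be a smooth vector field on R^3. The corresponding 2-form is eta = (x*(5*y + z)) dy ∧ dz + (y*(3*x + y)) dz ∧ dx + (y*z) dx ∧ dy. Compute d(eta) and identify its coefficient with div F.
d(eta) = (3*x + 8*y + z) dx ∧ dy ∧ dz; div F = 3*x + 8*y + z

For a 2-form in R^3 of the form above, applying d gives a 3-form with coefficient ∂P/∂x + ∂Q/∂y + ∂R/∂z:
  ∂P/∂x = 5*y + z
  ∂Q/∂y = 3*x + 2*y
  ∂R/∂z = y
Sum = 3*x + 8*y + z, which is exactly div F.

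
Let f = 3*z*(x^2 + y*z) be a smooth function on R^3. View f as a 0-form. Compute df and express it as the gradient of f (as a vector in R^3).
df = (6*x*z) dx + (3*z^2) dy + (3*x^2 + 6*y*z) dz; grad f = (6*x*z, 3*z^2, 3*x^2 + 6*y*z)

For a 0-form f, d f = (∂f/∂x) dx + (∂f/∂y) dy + (∂f/∂z) dz. The components of the vector representation are exactly the entries of grad f in Cartesian coordinates:
  ∂f/∂x = 6*x*z
  ∂f/∂y = 3*z^2
  ∂f/∂z = 3*x^2 + 6*y*z.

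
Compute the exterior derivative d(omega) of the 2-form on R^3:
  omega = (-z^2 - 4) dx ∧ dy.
d(omega) = (-2*z) dx ∧ dy ∧ dz

For a 2-form omega = sum_{i<j} g_{ij} dx_i ∧ dx_j, the exterior derivative is
  d(omega) = sum_{i<j} d(g_{ij}) ∧ dx_i ∧ dx_j = sum_{i<j, k} (∂g_{ij}/∂x_k) dx_k ∧ dx_i ∧ dx_j.
Expand each term, using dx_k ∧ dx_i ∧ dx_j = sgn(permutation) dx_{(a)} ∧ dx_{(b)} ∧ dx_{(c)} with (a < b < c) sorted:
  d(-z^2 - 4) includes (∂/∂z)(-z^2 - 4) dz = (-2*z) dz, which multiplied by dx ∧ dy gives (-2*z) dx ∧ dy ∧ dz
Collecting like 3-forms: d(omega) = (-2*z) dx ∧ dy ∧ dz.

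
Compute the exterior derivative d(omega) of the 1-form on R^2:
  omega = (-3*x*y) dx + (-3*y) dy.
d(omega) = (3*x) dx ∧ dy

For a 1-form omega = sum_i f_i dx_i, the exterior derivative is
  d(omega) = sum_{i < j} (∂f_j/∂x_i - ∂f_i/∂x_j) dx_i ∧ dx_j.
  coefficient of dx ∧ dy: ∂f_2/∂x - ∂f_1/∂y = ∂(-3*y)/∂x - ∂(-3*x*y)/∂y = 3*x
Assembling: d(omega) = (3*x) dx ∧ dy.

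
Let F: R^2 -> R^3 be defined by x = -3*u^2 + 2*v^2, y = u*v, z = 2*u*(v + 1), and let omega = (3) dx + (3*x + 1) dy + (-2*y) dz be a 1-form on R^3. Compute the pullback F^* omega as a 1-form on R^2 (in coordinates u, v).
F^* omega = (-9*u^2*v - 4*u*v^2 - 4*u*v - 18*u + 6*v^3 + v) du + (-9*u^3 - 4*u^2*v + 6*u*v^2 + u + 12*v) dv

Using F^*(f dg) = (f ∘ F) d(g ∘ F), substitute each coordinate x_i by F_i(u, v) in f_i, and replace dx_i by d F_i = (∂F_i/∂u) du + (∂F_i/∂v) dv.
  For the x component: f_1(F) = 3; d F_1 = (-6*u) du + (4*v) dv
  For the y component: f_2(F) = -9*u^2 + 6*v^2 + 1; d F_2 = (v) du + (u) dv
  For the z component: f_3(F) = -2*u*v; d F_3 = (2*v + 2) du + (2*u) dv
Combining and collecting du, dv coefficients:
  coeff of du: -9*u^2*v - 4*u*v^2 - 4*u*v - 18*u + 6*v^3 + v
  coeff of dv: -9*u^3 - 4*u^2*v + 6*u*v^2 + u + 12*v
F^* omega = (-9*u^2*v - 4*u*v^2 - 4*u*v - 18*u + 6*v^3 + v) du + (-9*u^3 - 4*u^2*v + 6*u*v^2 + u + 12*v) dv.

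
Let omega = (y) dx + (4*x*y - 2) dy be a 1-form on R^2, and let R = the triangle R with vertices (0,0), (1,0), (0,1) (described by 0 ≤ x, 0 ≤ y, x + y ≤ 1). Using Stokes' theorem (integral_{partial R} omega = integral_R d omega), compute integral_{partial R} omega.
integral_(partial R) omega = 1/6

Stokes: integral_partial_R omega = integral_R d omega with d omega = (∂Q/∂x - ∂P/∂y) dx ∧ dy.
  ∂Q/∂x = 4*y
  ∂P/∂y = 1
  integrand = ∂Q/∂x - ∂P/∂y = 4*y - 1.
Integrating over R: integral_0^1 integral_0^{1-x} (4*y - 1) dy dx = 1/6.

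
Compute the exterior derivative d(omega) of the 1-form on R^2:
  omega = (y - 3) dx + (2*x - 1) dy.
d(omega) = (1) dx ∧ dy

For a 1-form omega = sum_i f_i dx_i, the exterior derivative is
  d(omega) = sum_{i < j} (∂f_j/∂x_i - ∂f_i/∂x_j) dx_i ∧ dx_j.
  coefficient of dx ∧ dy: ∂f_2/∂x - ∂f_1/∂y = ∂(2*x - 1)/∂x - ∂(y - 3)/∂y = 1
Assembling: d(omega) = (1) dx ∧ dy.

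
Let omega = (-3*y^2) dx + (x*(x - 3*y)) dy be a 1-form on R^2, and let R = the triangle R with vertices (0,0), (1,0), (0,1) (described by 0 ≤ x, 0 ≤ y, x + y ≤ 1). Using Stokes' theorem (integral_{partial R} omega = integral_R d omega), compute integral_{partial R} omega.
integral_(partial R) omega = 5/6

Stokes: integral_partial_R omega = integral_R d omega with d omega = (∂Q/∂x - ∂P/∂y) dx ∧ dy.
  ∂Q/∂x = 2*x - 3*y
  ∂P/∂y = -6*y
  integrand = ∂Q/∂x - ∂P/∂y = 2*x + 3*y.
Integrating over R: integral_0^1 integral_0^{1-x} (2*x + 3*y) dy dx = 5/6.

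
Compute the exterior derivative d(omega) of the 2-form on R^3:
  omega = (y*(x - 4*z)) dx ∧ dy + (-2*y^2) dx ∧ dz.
d(omega) = 0

For a 2-form omega = sum_{i<j} g_{ij} dx_i ∧ dx_j, the exterior derivative is
  d(omega) = sum_{i<j} d(g_{ij}) ∧ dx_i ∧ dx_j = sum_{i<j, k} (∂g_{ij}/∂x_k) dx_k ∧ dx_i ∧ dx_j.
Expand each term, using dx_k ∧ dx_i ∧ dx_j = sgn(permutation) dx_{(a)} ∧ dx_{(b)} ∧ dx_{(c)} with (a < b < c) sorted:
  d(y*(x - 4*z)) includes (∂/∂z)(y*(x - 4*z)) dz = (-4*y) dz, which multiplied by dx ∧ dy gives (-4*y) dx ∧ dy ∧ dz
  d(-2*y^2) includes (∂/∂y)(-2*y^2) dy = (-4*y) dy, which multiplied by dx ∧ dz gives (4*y) dx ∧ dy ∧ dz
Collecting like 3-forms: d(omega) = 0.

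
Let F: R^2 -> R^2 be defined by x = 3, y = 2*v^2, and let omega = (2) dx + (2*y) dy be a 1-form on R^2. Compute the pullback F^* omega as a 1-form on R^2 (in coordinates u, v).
F^* omega = (16*v^3) dv

Using F^*(f dg) = (f ∘ F) d(g ∘ F), substitute each coordinate x_i by F_i(u, v) in f_i, and replace dx_i by d F_i = (∂F_i/∂u) du + (∂F_i/∂v) dv.
  For the x component: f_1(F) = 2; d F_1 = (0) du + (0) dv
  For the y component: f_2(F) = 4*v^2; d F_2 = (0) du + (4*v) dv
Combining and collecting du, dv coefficients:
  coeff of du: 0
  coeff of dv: 16*v^3
F^* omega = (16*v^3) dv.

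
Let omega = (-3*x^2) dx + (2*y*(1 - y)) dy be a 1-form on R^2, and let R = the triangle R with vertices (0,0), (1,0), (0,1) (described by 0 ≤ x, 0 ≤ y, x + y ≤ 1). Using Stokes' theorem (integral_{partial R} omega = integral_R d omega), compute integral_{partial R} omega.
integral_(partial R) omega = 0

Stokes: integral_partial_R omega = integral_R d omega with d omega = (∂Q/∂x - ∂P/∂y) dx ∧ dy.
  ∂Q/∂x = 0
  ∂P/∂y = 0
  integrand = ∂Q/∂x - ∂P/∂y = 0.
Integrating over R: integral_0^1 integral_0^{1-x} (0) dy dx = 0.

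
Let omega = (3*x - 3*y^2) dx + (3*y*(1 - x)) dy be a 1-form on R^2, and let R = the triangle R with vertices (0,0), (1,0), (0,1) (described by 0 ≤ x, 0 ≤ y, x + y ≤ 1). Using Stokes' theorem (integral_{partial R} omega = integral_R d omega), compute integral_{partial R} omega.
integral_(partial R) omega = 1/2

Stokes: integral_partial_R omega = integral_R d omega with d omega = (∂Q/∂x - ∂P/∂y) dx ∧ dy.
  ∂Q/∂x = -3*y
  ∂P/∂y = -6*y
  integrand = ∂Q/∂x - ∂P/∂y = 3*y.
Integrating over R: integral_0^1 integral_0^{1-x} (3*y) dy dx = 1/2.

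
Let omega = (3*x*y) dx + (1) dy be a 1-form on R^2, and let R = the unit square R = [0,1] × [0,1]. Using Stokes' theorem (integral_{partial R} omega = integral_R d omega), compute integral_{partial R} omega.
integral_(partial R) omega = -3/2

Stokes: integral_partial_R omega = integral_R d omega with d omega = (∂Q/∂x - ∂P/∂y) dx ∧ dy.
  ∂Q/∂x = 0
  ∂P/∂y = 3*x
  integrand = ∂Q/∂x - ∂P/∂y = -3*x.
Integrating over R: integral_0^1 integral_0^1 (-3*x) dx dy = -3/2.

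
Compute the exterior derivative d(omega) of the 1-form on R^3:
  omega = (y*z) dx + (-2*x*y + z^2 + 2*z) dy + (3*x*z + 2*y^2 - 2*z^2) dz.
d(omega) = (-2*y - z) dx ∧ dy + (-y + 3*z) dx ∧ dz + (4*y - 2*z - 2) dy ∧ dz

For a 1-form omega = sum_i f_i dx_i, the exterior derivative is
  d(omega) = sum_{i < j} (∂f_j/∂x_i - ∂f_i/∂x_j) dx_i ∧ dx_j.
  coefficient of dx ∧ dy: ∂f_2/∂x - ∂f_1/∂y = ∂(-2*x*y + z^2 + 2*z)/∂x - ∂(y*z)/∂y = -2*y - z
  coefficient of dx ∧ dz: ∂f_3/∂x - ∂f_1/∂z = ∂(3*x*z + 2*y^2 - 2*z^2)/∂x - ∂(y*z)/∂z = -y + 3*z
  coefficient of dy ∧ dz: ∂f_3/∂y - ∂f_2/∂z = ∂(3*x*z + 2*y^2 - 2*z^2)/∂y - ∂(-2*x*y + z^2 + 2*z)/∂z = 4*y - 2*z - 2
Assembling: d(omega) = (-2*y - z) dx ∧ dy + (-y + 3*z) dx ∧ dz + (4*y - 2*z - 2) dy ∧ dz.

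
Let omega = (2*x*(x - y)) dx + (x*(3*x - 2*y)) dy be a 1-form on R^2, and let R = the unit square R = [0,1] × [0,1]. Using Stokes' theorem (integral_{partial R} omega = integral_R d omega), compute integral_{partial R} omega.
integral_(partial R) omega = 3

Stokes: integral_partial_R omega = integral_R d omega with d omega = (∂Q/∂x - ∂P/∂y) dx ∧ dy.
  ∂Q/∂x = 6*x - 2*y
  ∂P/∂y = -2*x
  integrand = ∂Q/∂x - ∂P/∂y = 8*x - 2*y.
Integrating over R: integral_0^1 integral_0^1 (8*x - 2*y) dx dy = 3.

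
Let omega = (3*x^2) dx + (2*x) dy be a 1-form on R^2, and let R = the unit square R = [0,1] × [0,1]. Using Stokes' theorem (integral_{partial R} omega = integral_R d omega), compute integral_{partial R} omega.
integral_(partial R) omega = 2

Stokes: integral_partial_R omega = integral_R d omega with d omega = (∂Q/∂x - ∂P/∂y) dx ∧ dy.
  ∂Q/∂x = 2
  ∂P/∂y = 0
  integrand = ∂Q/∂x - ∂P/∂y = 2.
Integrating over R: integral_0^1 integral_0^1 (2) dx dy = 2.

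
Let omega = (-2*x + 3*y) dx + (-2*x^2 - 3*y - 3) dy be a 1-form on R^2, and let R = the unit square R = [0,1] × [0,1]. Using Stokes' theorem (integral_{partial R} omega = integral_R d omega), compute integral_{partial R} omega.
integral_(partial R) omega = -5

Stokes: integral_partial_R omega = integral_R d omega with d omega = (∂Q/∂x - ∂P/∂y) dx ∧ dy.
  ∂Q/∂x = -4*x
  ∂P/∂y = 3
  integrand = ∂Q/∂x - ∂P/∂y = -4*x - 3.
Integrating over R: integral_0^1 integral_0^1 (-4*x - 3) dx dy = -5.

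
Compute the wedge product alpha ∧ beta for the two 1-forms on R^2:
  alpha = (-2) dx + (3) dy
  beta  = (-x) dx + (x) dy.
alpha ∧ beta = (x) dx ∧ dy

Distribute the wedge, using dx_i ∧ dx_j = -dx_j ∧ dx_i and dx_i ∧ dx_i = 0. For each pair (i, j) with i < j, the coefficient of dx_i ∧ dx_j in alpha ∧ beta is (alpha_i * beta_j - alpha_j * beta_i). Collecting: alpha ∧ beta = (x) dx ∧ dy.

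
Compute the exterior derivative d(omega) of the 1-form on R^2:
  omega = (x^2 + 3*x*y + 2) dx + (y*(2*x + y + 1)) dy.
d(omega) = (-3*x + 2*y) dx ∧ dy

For a 1-form omega = sum_i f_i dx_i, the exterior derivative is
  d(omega) = sum_{i < j} (∂f_j/∂x_i - ∂f_i/∂x_j) dx_i ∧ dx_j.
  coefficient of dx ∧ dy: ∂f_2/∂x - ∂f_1/∂y = ∂(y*(2*x + y + 1))/∂x - ∂(x^2 + 3*x*y + 2)/∂y = -3*x + 2*y
Assembling: d(omega) = (-3*x + 2*y) dx ∧ dy.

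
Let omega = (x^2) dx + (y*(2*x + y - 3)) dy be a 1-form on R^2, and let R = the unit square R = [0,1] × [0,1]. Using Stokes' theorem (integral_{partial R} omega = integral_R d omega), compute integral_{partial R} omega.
integral_(partial R) omega = 1

Stokes: integral_partial_R omega = integral_R d omega with d omega = (∂Q/∂x - ∂P/∂y) dx ∧ dy.
  ∂Q/∂x = 2*y
  ∂P/∂y = 0
  integrand = ∂Q/∂x - ∂P/∂y = 2*y.
Integrating over R: integral_0^1 integral_0^1 (2*y) dx dy = 1.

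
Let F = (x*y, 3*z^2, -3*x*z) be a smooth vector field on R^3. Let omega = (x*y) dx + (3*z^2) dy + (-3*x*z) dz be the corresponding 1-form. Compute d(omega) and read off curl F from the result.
d(omega) = (-6*z) dy ∧ dz + (3*z) dz ∧ dx + (-x) dx ∧ dy; curl F = (-6*z, 3*z, -x)

d omega = sum_{i<j} (∂f_j/∂x_i - ∂f_i/∂x_j) dx_i ∧ dx_j. Under the identification (dy ∧ dz, dz ∧ dx, dx ∧ dy) ↔ (e_x, e_y, e_z), the coefficients are exactly the components of curl F. Compute:
  ∂R/∂y - ∂Q/∂z = (0) - (6*z) = -6*z
  ∂P/∂z - ∂R/∂x = (0) - (-3*z) = 3*z
  ∂Q/∂x - ∂P/∂y = (0) - (x) = -x.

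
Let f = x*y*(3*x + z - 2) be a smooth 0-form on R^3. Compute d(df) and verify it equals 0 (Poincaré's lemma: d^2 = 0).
d(df) = 0

Step 1: df = sum_i (∂f/∂x_i) dx_i = (y*(6*x + z - 2)) dx + (x*(3*x + z - 2)) dy + (x*y) dz.
Step 2: Apply d again. Using the 1-form formula, the coefficient of dx ∧ dy in d(df) is ∂^2 f/∂x ∂y - ∂^2 f/∂y ∂x = (6*x + z - 2) - (6*x + z - 2) = 0 (equality of mixed partials for smooth f).
Similarly for dx ∧ dz and dy ∧ dz — all coefficients vanish. So d(df) = 0.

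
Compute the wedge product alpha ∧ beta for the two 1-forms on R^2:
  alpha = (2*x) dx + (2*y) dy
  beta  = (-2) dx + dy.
alpha ∧ beta = (2*x + 4*y) dx ∧ dy

Distribute the wedge, using dx_i ∧ dx_j = -dx_j ∧ dx_i and dx_i ∧ dx_i = 0. For each pair (i, j) with i < j, the coefficient of dx_i ∧ dx_j in alpha ∧ beta is (alpha_i * beta_j - alpha_j * beta_i). Collecting: alpha ∧ beta = (2*x + 4*y) dx ∧ dy.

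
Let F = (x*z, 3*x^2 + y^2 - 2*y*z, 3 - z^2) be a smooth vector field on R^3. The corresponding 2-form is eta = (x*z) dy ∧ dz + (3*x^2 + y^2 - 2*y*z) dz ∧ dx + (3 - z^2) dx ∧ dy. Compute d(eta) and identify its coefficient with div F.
d(eta) = (2*y - 3*z) dx ∧ dy ∧ dz; div F = 2*y - 3*z

For a 2-form in R^3 of the form above, applying d gives a 3-form with coefficient ∂P/∂x + ∂Q/∂y + ∂R/∂z:
  ∂P/∂x = z
  ∂Q/∂y = 2*y - 2*z
  ∂R/∂z = -2*z
Sum = 2*y - 3*z, which is exactly div F.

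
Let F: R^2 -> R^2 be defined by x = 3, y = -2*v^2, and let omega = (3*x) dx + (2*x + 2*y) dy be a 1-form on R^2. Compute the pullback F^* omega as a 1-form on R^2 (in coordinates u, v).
F^* omega = (16*v^3 - 24*v) dv

Using F^*(f dg) = (f ∘ F) d(g ∘ F), substitute each coordinate x_i by F_i(u, v) in f_i, and replace dx_i by d F_i = (∂F_i/∂u) du + (∂F_i/∂v) dv.
  For the x component: f_1(F) = 9; d F_1 = (0) du + (0) dv
  For the y component: f_2(F) = 6 - 4*v^2; d F_2 = (0) du + (-4*v) dv
Combining and collecting du, dv coefficients:
  coeff of du: 0
  coeff of dv: 16*v^3 - 24*v
F^* omega = (16*v^3 - 24*v) dv.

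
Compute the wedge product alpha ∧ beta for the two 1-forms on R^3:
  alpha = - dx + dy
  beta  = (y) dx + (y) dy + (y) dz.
alpha ∧ beta = (-2*y) dx ∧ dy + (-y) dx ∧ dz + (y) dy ∧ dz

Distribute the wedge, using dx_i ∧ dx_j = -dx_j ∧ dx_i and dx_i ∧ dx_i = 0. For each pair (i, j) with i < j, the coefficient of dx_i ∧ dx_j in alpha ∧ beta is (alpha_i * beta_j - alpha_j * beta_i). Collecting: alpha ∧ beta = (-2*y) dx ∧ dy + (-y) dx ∧ dz + (y) dy ∧ dz.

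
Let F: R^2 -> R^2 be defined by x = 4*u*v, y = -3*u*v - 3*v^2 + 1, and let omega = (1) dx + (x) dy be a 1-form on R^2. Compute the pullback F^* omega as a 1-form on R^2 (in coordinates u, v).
F^* omega = (4*v*(-3*u*v + 1)) du + (4*u*(-3*u*v - 6*v^2 + 1)) dv

Using F^*(f dg) = (f ∘ F) d(g ∘ F), substitute each coordinate x_i by F_i(u, v) in f_i, and replace dx_i by d F_i = (∂F_i/∂u) du + (∂F_i/∂v) dv.
  For the x component: f_1(F) = 1; d F_1 = (4*v) du + (4*u) dv
  For the y component: f_2(F) = 4*u*v; d F_2 = (-3*v) du + (-3*u - 6*v) dv
Combining and collecting du, dv coefficients:
  coeff of du: 4*v*(-3*u*v + 1)
  coeff of dv: 4*u*(-3*u*v - 6*v^2 + 1)
F^* omega = (4*v*(-3*u*v + 1)) du + (4*u*(-3*u*v - 6*v^2 + 1)) dv.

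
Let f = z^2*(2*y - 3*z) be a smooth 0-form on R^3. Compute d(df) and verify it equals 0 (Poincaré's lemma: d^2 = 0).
d(df) = 0

Step 1: df = sum_i (∂f/∂x_i) dx_i = (0) dx + (2*z^2) dy + (z*(4*y - 9*z)) dz.
Step 2: Apply d again. Using the 1-form formula, the coefficient of dx ∧ dy in d(df) is ∂^2 f/∂x ∂y - ∂^2 f/∂y ∂x = (0) - (0) = 0 (equality of mixed partials for smooth f).
Similarly for dx ∧ dz and dy ∧ dz — all coefficients vanish. So d(df) = 0.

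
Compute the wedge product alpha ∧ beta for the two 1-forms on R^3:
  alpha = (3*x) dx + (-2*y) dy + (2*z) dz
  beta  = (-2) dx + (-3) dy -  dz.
alpha ∧ beta = (-9*x - 4*y) dx ∧ dy + (-3*x + 4*z) dx ∧ dz + (2*y + 6*z) dy ∧ dz

Distribute the wedge, using dx_i ∧ dx_j = -dx_j ∧ dx_i and dx_i ∧ dx_i = 0. For each pair (i, j) with i < j, the coefficient of dx_i ∧ dx_j in alpha ∧ beta is (alpha_i * beta_j - alpha_j * beta_i). Collecting: alpha ∧ beta = (-9*x - 4*y) dx ∧ dy + (-3*x + 4*z) dx ∧ dz + (2*y + 6*z) dy ∧ dz.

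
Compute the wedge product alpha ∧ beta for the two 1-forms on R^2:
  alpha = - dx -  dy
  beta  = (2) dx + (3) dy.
alpha ∧ beta = (-1) dx ∧ dy

Distribute the wedge, using dx_i ∧ dx_j = -dx_j ∧ dx_i and dx_i ∧ dx_i = 0. For each pair (i, j) with i < j, the coefficient of dx_i ∧ dx_j in alpha ∧ beta is (alpha_i * beta_j - alpha_j * beta_i). Collecting: alpha ∧ beta = (-1) dx ∧ dy.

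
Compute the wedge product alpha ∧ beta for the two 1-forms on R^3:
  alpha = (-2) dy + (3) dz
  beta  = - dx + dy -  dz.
alpha ∧ beta = (-2) dx ∧ dy + (-1) dy ∧ dz + (3) dx ∧ dz

Distribute the wedge, using dx_i ∧ dx_j = -dx_j ∧ dx_i and dx_i ∧ dx_i = 0. For each pair (i, j) with i < j, the coefficient of dx_i ∧ dx_j in alpha ∧ beta is (alpha_i * beta_j - alpha_j * beta_i). Collecting: alpha ∧ beta = (-2) dx ∧ dy + (-1) dy ∧ dz + (3) dx ∧ dz.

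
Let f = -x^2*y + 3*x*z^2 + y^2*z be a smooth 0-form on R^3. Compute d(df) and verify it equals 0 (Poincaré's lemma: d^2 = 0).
d(df) = 0

Step 1: df = sum_i (∂f/∂x_i) dx_i = (-2*x*y + 3*z^2) dx + (-x^2 + 2*y*z) dy + (6*x*z + y^2) dz.
Step 2: Apply d again. Using the 1-form formula, the coefficient of dx ∧ dy in d(df) is ∂^2 f/∂x ∂y - ∂^2 f/∂y ∂x = (-2*x) - (-2*x) = 0 (equality of mixed partials for smooth f).
Similarly for dx ∧ dz and dy ∧ dz — all coefficients vanish. So d(df) = 0.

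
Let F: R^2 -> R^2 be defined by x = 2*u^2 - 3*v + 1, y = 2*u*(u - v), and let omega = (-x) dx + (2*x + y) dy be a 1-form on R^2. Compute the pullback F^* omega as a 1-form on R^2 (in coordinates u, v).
F^* omega = (16*u^3 - 20*u^2*v + 4*u*v^2 - 12*u*v + 4*u + 12*v^2 - 4*v) du + (-12*u^3 + 4*u^2*v + 6*u^2 + 12*u*v - 4*u - 9*v + 3) dv

Using F^*(f dg) = (f ∘ F) d(g ∘ F), substitute each coordinate x_i by F_i(u, v) in f_i, and replace dx_i by d F_i = (∂F_i/∂u) du + (∂F_i/∂v) dv.
  For the x component: f_1(F) = -2*u^2 + 3*v - 1; d F_1 = (4*u) du + (-3) dv
  For the y component: f_2(F) = 6*u^2 - 2*u*v - 6*v + 2; d F_2 = (4*u - 2*v) du + (-2*u) dv
Combining and collecting du, dv coefficients:
  coeff of du: 16*u^3 - 20*u^2*v + 4*u*v^2 - 12*u*v + 4*u + 12*v^2 - 4*v
  coeff of dv: -12*u^3 + 4*u^2*v + 6*u^2 + 12*u*v - 4*u - 9*v + 3
F^* omega = (16*u^3 - 20*u^2*v + 4*u*v^2 - 12*u*v + 4*u + 12*v^2 - 4*v) du + (-12*u^3 + 4*u^2*v + 6*u^2 + 12*u*v - 4*u - 9*v + 3) dv.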